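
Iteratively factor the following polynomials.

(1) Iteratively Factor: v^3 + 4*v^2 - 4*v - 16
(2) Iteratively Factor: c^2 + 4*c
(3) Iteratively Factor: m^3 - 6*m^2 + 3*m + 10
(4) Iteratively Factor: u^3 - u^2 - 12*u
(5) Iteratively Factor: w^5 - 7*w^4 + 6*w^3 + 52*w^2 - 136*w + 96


(1) = (v + 4)*(v^2 - 4) = (v - 2)*(v + 4)*(v + 2)
(2) = (c)*(c + 4)
(3) = (m - 5)*(m^2 - m - 2) = (m - 5)*(m + 1)*(m - 2)
(4) = (u + 3)*(u^2 - 4*u) = (u - 4)*(u + 3)*(u)
(5) = (w + 3)*(w^4 - 10*w^3 + 36*w^2 - 56*w + 32) = (w - 2)*(w + 3)*(w^3 - 8*w^2 + 20*w - 16) = (w - 4)*(w - 2)*(w + 3)*(w^2 - 4*w + 4) = (w - 4)*(w - 2)^2*(w + 3)*(w - 2)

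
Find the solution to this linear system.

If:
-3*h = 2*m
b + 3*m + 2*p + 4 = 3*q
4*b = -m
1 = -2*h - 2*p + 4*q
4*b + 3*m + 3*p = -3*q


Then:
b = 57/262
h = 76/131
m = -114/131
p = 7/262
q = 145/262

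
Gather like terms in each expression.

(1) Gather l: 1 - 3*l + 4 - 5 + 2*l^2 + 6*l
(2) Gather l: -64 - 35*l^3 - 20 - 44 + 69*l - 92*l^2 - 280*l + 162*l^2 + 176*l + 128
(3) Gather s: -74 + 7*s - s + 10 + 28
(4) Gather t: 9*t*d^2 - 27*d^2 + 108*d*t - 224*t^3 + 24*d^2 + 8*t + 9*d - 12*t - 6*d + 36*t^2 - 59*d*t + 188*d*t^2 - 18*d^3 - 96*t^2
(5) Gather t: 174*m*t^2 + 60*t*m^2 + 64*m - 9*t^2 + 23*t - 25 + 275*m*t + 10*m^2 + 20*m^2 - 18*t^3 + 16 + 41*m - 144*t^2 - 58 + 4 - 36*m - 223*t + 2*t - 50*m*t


(1) = 2*l^2 + 3*l
(2) = -35*l^3 + 70*l^2 - 35*l
(3) = 6*s - 36
(4) = -18*d^3 - 3*d^2 + 3*d - 224*t^3 + t^2*(188*d - 60) + t*(9*d^2 + 49*d - 4)
(5) = 30*m^2 + 69*m - 18*t^3 + t^2*(174*m - 153) + t*(60*m^2 + 225*m - 198) - 63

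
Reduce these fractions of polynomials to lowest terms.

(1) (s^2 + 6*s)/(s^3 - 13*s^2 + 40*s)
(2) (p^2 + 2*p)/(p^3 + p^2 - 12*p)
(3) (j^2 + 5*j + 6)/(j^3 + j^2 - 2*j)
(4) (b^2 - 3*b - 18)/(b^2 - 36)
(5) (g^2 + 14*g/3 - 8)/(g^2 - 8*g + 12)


(1) = (s + 6)/(s^2 - 13*s + 40)
(2) = (p + 2)/(p^2 + p - 12)
(3) = (j + 3)/(j^2 - j)
(4) = (b + 3)/(b + 6)
(5) = (3*g^2 + 14*g - 24)/(3*g^2 - 24*g + 36)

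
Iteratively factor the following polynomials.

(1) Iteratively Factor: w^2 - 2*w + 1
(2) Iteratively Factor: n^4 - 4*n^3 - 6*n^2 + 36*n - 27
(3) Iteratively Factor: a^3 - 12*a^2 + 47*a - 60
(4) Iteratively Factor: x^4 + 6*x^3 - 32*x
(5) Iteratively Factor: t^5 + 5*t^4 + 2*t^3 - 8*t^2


(1) = (w - 1)*(w - 1)
(2) = (n - 1)*(n^3 - 3*n^2 - 9*n + 27) = (n - 1)*(n + 3)*(n^2 - 6*n + 9) = (n - 3)*(n - 1)*(n + 3)*(n - 3)
(3) = (a - 4)*(a^2 - 8*a + 15) = (a - 4)*(a - 3)*(a - 5)
(4) = (x)*(x^3 + 6*x^2 - 32) = x*(x - 2)*(x^2 + 8*x + 16) = x*(x - 2)*(x + 4)*(x + 4)
(5) = (t + 2)*(t^4 + 3*t^3 - 4*t^2) = (t - 1)*(t + 2)*(t^3 + 4*t^2) = (t - 1)*(t + 2)*(t + 4)*(t^2) = t*(t - 1)*(t + 2)*(t + 4)*(t)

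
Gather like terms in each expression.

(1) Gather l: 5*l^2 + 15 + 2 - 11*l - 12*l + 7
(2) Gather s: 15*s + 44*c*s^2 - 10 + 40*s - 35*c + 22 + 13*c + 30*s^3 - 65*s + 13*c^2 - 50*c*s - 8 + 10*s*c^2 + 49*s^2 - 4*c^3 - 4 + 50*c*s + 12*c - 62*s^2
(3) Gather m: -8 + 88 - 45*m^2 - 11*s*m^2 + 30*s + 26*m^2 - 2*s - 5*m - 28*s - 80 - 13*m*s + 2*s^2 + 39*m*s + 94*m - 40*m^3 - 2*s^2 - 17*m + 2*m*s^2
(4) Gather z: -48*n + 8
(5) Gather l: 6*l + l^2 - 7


(1) = 5*l^2 - 23*l + 24
(2) = -4*c^3 + 13*c^2 - 10*c + 30*s^3 + s^2*(44*c - 13) + s*(10*c^2 - 10)
(3) = -40*m^3 + m^2*(-11*s - 19) + m*(2*s^2 + 26*s + 72)
(4) = 8 - 48*n
(5) = l^2 + 6*l - 7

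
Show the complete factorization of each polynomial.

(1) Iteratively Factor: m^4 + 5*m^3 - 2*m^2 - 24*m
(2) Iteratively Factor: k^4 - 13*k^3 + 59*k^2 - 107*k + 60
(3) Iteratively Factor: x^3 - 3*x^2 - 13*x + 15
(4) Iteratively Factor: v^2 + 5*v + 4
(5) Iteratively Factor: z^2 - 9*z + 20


(1) = (m + 3)*(m^3 + 2*m^2 - 8*m) = m*(m + 3)*(m^2 + 2*m - 8) = m*(m - 2)*(m + 3)*(m + 4)
(2) = (k - 5)*(k^3 - 8*k^2 + 19*k - 12) = (k - 5)*(k - 4)*(k^2 - 4*k + 3) = (k - 5)*(k - 4)*(k - 3)*(k - 1)
(3) = (x - 1)*(x^2 - 2*x - 15) = (x - 5)*(x - 1)*(x + 3)
(4) = (v + 4)*(v + 1)
(5) = (z - 4)*(z - 5)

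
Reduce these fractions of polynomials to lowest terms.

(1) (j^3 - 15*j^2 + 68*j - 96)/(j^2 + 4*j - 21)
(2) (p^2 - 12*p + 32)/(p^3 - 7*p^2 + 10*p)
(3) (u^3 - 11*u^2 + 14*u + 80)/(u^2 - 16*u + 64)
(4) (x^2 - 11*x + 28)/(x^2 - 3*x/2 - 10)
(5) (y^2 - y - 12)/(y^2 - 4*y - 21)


(1) = (j^2 - 12*j + 32)/(j + 7)
(2) = (p^2 - 12*p + 32)/(p^3 - 7*p^2 + 10*p)
(3) = (u^2 - 3*u - 10)/(u - 8)
(4) = (2*x - 14)/(2*x + 5)
(5) = (y - 4)/(y - 7)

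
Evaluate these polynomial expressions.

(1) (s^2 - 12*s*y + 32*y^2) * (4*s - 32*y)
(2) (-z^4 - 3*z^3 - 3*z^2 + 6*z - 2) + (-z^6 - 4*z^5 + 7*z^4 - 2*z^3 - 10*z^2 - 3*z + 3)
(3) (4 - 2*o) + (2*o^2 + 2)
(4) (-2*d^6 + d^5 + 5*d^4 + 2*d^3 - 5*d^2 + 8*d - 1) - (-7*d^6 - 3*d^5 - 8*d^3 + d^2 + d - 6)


(1) = 4*s^3 - 80*s^2*y + 512*s*y^2 - 1024*y^3
(2) = -z^6 - 4*z^5 + 6*z^4 - 5*z^3 - 13*z^2 + 3*z + 1
(3) = 2*o^2 - 2*o + 6
(4) = 5*d^6 + 4*d^5 + 5*d^4 + 10*d^3 - 6*d^2 + 7*d + 5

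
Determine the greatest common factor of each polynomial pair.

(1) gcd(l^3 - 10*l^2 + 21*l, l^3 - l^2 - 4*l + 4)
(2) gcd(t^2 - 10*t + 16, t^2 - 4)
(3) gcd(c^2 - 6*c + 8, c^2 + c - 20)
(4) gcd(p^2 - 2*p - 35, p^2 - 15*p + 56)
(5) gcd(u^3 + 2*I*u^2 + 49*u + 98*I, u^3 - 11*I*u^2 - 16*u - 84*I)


(1) = gcd(l*(l - 7)*(l - 3), (l - 2)*(l - 1)*(l + 2)) = 1
(2) = gcd((t - 8)*(t - 2), (t - 2)*(t + 2)) = t - 2
(3) = gcd((c - 4)*(c - 2), (c - 4)*(c + 5)) = c - 4
(4) = gcd((p - 7)*(p + 5), (p - 8)*(p - 7)) = p - 7
(5) = u^2 - 5*I*u + 14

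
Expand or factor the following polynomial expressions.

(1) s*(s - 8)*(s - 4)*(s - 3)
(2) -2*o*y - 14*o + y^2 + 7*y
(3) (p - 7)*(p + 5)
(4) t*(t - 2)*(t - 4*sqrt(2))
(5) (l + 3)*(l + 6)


(1) = s^4 - 15*s^3 + 68*s^2 - 96*s
(2) = (-2*o + y)*(y + 7)
(3) = p^2 - 2*p - 35
(4) = t^3 - 4*sqrt(2)*t^2 - 2*t^2 + 8*sqrt(2)*t
(5) = l^2 + 9*l + 18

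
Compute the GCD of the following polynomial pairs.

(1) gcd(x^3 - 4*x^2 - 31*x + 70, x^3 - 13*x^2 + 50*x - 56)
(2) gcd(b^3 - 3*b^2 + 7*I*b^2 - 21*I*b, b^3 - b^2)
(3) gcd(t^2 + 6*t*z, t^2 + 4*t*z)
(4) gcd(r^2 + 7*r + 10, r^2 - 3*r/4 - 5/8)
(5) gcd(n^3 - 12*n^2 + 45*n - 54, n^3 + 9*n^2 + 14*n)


(1) = gcd((x - 7)*(x - 2)*(x + 5), (x - 7)*(x - 4)*(x - 2)) = x^2 - 9*x + 14
(2) = b
(3) = gcd(t*(t + 6*z), t*(t + 4*z)) = t
(4) = gcd((r + 2)*(r + 5), (r - 5/4)*(r + 1/2)) = 1
(5) = 1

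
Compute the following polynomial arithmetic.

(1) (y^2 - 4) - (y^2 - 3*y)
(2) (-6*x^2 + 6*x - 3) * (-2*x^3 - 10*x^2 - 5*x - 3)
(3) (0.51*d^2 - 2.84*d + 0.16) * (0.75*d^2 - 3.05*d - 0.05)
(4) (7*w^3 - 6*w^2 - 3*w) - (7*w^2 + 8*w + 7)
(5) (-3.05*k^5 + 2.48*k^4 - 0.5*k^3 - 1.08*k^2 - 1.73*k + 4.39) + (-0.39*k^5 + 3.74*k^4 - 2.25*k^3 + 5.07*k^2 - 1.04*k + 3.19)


(1) = 3*y - 4
(2) = 12*x^5 + 48*x^4 - 24*x^3 + 18*x^2 - 3*x + 9
(3) = 0.3825*d^4 - 3.6855*d^3 + 8.7565*d^2 - 0.346*d - 0.008
(4) = 7*w^3 - 13*w^2 - 11*w - 7
(5) = -3.44*k^5 + 6.22*k^4 - 2.75*k^3 + 3.99*k^2 - 2.77*k + 7.58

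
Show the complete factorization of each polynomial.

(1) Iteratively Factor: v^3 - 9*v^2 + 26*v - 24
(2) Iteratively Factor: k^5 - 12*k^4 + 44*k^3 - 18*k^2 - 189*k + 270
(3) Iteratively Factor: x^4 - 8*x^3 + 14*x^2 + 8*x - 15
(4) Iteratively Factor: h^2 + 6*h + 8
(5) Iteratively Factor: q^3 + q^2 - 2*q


(1) = (v - 3)*(v^2 - 6*v + 8) = (v - 3)*(v - 2)*(v - 4)
(2) = (k - 5)*(k^4 - 7*k^3 + 9*k^2 + 27*k - 54) = (k - 5)*(k - 3)*(k^3 - 4*k^2 - 3*k + 18) = (k - 5)*(k - 3)^2*(k^2 - k - 6) = (k - 5)*(k - 3)^2*(k + 2)*(k - 3)
(3) = (x - 1)*(x^3 - 7*x^2 + 7*x + 15) = (x - 3)*(x - 1)*(x^2 - 4*x - 5) = (x - 5)*(x - 3)*(x - 1)*(x + 1)
(4) = (h + 4)*(h + 2)
(5) = (q - 1)*(q^2 + 2*q) = q*(q - 1)*(q + 2)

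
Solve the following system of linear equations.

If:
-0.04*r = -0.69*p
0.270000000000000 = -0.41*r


Then:
p = -0.04
r = -0.66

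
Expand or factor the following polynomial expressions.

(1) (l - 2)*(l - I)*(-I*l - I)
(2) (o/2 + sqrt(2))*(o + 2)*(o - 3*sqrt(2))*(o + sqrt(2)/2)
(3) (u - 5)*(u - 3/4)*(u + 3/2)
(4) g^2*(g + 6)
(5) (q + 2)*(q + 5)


(1) = -I*l^3 - l^2 + I*l^2 + l + 2*I*l + 2
(2) = o^4/2 - sqrt(2)*o^3/4 + o^3 - 13*o^2/2 - sqrt(2)*o^2/2 - 13*o - 3*sqrt(2)*o - 6*sqrt(2)
(3) = u^3 - 17*u^2/4 - 39*u/8 + 45/8
(4) = g^3 + 6*g^2
(5) = q^2 + 7*q + 10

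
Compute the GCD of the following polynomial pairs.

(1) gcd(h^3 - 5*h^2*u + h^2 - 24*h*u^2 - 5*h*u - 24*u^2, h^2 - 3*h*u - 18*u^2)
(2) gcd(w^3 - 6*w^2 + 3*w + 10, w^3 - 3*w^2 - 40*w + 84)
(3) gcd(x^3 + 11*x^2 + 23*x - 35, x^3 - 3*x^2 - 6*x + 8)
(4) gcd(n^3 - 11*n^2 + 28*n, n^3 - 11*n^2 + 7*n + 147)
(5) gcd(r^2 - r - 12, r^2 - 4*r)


(1) = gcd((h + 1)*(h - 8*u)*(h + 3*u), (h - 6*u)*(h + 3*u)) = h + 3*u
(2) = w - 2
(3) = gcd((x - 1)*(x + 5)*(x + 7), (x - 4)*(x - 1)*(x + 2)) = x - 1
(4) = n - 7
(5) = gcd((r - 4)*(r + 3), r*(r - 4)) = r - 4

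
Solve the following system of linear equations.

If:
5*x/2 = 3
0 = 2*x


Then:
No Solution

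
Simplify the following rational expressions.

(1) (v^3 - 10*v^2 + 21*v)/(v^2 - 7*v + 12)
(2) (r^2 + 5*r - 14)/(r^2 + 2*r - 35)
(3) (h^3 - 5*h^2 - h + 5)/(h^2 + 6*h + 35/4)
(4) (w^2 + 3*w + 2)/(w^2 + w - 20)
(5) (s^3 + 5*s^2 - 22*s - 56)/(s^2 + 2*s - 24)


(1) = (v^2 - 7*v)/(v - 4)
(2) = (r - 2)/(r - 5)
(3) = (4*h^3 - 20*h^2 - 4*h + 20)/(4*h^2 + 24*h + 35)
(4) = (w^2 + 3*w + 2)/(w^2 + w - 20)
(5) = (s^2 + 9*s + 14)/(s + 6)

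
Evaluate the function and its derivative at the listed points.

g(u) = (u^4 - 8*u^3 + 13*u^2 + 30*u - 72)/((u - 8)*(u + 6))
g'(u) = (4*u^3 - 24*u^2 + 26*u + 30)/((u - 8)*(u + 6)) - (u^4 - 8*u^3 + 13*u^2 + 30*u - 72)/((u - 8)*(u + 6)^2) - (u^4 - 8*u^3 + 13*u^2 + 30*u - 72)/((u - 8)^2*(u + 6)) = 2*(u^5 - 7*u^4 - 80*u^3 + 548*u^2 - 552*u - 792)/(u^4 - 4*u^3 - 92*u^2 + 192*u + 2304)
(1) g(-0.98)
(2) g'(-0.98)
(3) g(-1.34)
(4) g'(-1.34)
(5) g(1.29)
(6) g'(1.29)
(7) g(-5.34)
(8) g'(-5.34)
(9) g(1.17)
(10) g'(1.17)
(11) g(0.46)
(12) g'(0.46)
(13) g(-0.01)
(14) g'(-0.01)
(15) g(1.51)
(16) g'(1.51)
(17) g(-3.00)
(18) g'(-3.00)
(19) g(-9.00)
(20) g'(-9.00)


(1) = 1.78
(2) = 0.34
(3) = 1.53
(4) = 1.16
(5) = 0.53
(6) = -0.65
(7) = -246.45
(8) = 514.21
(9) = 0.61
(10) = -0.69
(11) = 1.15
(12) = -0.79
(13) = 1.51
(14) = -0.68
(15) = 0.40
(16) = -0.57
(17) = -7.64
(18) = 13.12
(19) = 256.94
(20) = 1.47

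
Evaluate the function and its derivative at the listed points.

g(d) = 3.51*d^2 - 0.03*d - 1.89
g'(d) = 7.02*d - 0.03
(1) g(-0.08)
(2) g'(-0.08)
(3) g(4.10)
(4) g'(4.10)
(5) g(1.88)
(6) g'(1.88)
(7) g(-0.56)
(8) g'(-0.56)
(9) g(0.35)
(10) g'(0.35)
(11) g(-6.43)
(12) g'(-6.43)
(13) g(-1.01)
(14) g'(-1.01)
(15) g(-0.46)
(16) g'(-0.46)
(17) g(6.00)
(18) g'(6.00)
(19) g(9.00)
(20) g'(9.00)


(1) = -1.87
(2) = -0.59
(3) = 56.99
(4) = 28.75
(5) = 10.46
(6) = 13.17
(7) = -0.77
(8) = -3.96
(9) = -1.47
(10) = 2.43
(11) = 143.42
(12) = -45.17
(13) = 1.72
(14) = -7.12
(15) = -1.13
(16) = -3.26
(17) = 124.29
(18) = 42.09
(19) = 282.15
(20) = 63.15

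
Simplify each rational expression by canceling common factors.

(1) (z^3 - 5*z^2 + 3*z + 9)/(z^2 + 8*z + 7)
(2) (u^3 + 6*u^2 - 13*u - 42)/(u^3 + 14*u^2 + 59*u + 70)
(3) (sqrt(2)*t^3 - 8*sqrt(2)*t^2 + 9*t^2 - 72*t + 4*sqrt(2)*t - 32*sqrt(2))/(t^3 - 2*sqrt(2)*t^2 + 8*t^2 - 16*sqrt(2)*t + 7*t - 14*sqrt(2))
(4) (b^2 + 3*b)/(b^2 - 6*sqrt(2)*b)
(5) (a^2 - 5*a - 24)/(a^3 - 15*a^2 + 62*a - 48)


(1) = (z^2 - 6*z + 9)/(z + 7)
(2) = (u - 3)/(u + 5)
(3) = (sqrt(2)*t^3 + t^2*(9 - 8*sqrt(2)) + t*(-72 + 4*sqrt(2)) - 32*sqrt(2))/(t^3 + t^2*(8 - 2*sqrt(2)) + t*(7 - 16*sqrt(2)) - 14*sqrt(2))
(4) = (b + 3)/(b - 6*sqrt(2))
(5) = (a + 3)/(a^2 - 7*a + 6)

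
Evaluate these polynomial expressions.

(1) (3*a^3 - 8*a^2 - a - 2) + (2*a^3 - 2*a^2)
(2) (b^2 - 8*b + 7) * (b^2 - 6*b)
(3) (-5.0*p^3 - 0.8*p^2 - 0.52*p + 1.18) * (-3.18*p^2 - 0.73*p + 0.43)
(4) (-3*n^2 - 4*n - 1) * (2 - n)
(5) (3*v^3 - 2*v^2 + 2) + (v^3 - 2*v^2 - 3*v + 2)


(1) = 5*a^3 - 10*a^2 - a - 2
(2) = b^4 - 14*b^3 + 55*b^2 - 42*b
(3) = 15.9*p^5 + 6.194*p^4 + 0.0876*p^3 - 3.7168*p^2 - 1.085*p + 0.5074
(4) = 3*n^3 - 2*n^2 - 7*n - 2
(5) = 4*v^3 - 4*v^2 - 3*v + 4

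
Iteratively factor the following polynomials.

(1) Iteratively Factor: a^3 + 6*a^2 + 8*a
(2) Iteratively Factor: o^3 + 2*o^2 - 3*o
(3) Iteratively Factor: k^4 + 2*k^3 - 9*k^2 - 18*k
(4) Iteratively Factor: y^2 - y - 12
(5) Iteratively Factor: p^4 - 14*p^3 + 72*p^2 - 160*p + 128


(1) = (a + 2)*(a^2 + 4*a) = a*(a + 2)*(a + 4)
(2) = (o + 3)*(o^2 - o) = (o - 1)*(o + 3)*(o)
(3) = (k + 2)*(k^3 - 9*k) = (k - 3)*(k + 2)*(k^2 + 3*k) = k*(k - 3)*(k + 2)*(k + 3)
(4) = (y - 4)*(y + 3)
(5) = (p - 2)*(p^3 - 12*p^2 + 48*p - 64) = (p - 4)*(p - 2)*(p^2 - 8*p + 16) = (p - 4)^2*(p - 2)*(p - 4)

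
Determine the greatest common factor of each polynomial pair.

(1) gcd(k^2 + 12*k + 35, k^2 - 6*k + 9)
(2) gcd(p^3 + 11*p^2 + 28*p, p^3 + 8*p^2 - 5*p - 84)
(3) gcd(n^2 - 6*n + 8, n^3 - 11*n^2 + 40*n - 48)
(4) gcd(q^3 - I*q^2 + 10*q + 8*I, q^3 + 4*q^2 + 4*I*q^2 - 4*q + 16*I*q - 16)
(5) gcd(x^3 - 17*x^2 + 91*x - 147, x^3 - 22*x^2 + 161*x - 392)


(1) = gcd((k + 5)*(k + 7), (k - 3)^2) = 1
(2) = p^2 + 11*p + 28
(3) = gcd((n - 4)*(n - 2), (n - 4)^2*(n - 3)) = n - 4
(4) = gcd((q - 4*I)*(q + I)*(q + 2*I), (q + 4)*(q + 2*I)^2) = q + 2*I
(5) = x^2 - 14*x + 49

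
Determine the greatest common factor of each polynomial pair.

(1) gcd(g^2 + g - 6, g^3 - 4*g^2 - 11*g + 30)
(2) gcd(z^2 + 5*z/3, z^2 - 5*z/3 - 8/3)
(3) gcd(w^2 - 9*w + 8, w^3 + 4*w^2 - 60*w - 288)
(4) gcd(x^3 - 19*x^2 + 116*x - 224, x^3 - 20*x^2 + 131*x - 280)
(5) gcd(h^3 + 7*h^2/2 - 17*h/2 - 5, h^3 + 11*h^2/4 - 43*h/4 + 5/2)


(1) = gcd((g - 2)*(g + 3), (g - 5)*(g - 2)*(g + 3)) = g^2 + g - 6
(2) = gcd(z*(z + 5/3), (z - 8/3)*(z + 1)) = 1
(3) = w - 8
(4) = x^2 - 15*x + 56
(5) = h^2 + 3*h - 10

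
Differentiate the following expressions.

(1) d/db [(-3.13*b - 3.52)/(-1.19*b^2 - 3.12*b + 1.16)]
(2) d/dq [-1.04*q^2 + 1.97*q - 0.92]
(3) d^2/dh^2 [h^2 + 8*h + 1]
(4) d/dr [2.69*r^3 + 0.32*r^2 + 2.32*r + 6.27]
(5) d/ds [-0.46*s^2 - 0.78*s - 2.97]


(1) = (3.7247*b^2 + 9.7656*b - (2.38*b + 3.12)*(3.13*b + 3.52) - 3.6308)/(1.19*b^2 + 3.12*b - 1.16)^2
(2) = 1.97 - 2.08*q
(3) = 2
(4) = 8.07*r^2 + 0.64*r + 2.32
(5) = -0.92*s - 0.78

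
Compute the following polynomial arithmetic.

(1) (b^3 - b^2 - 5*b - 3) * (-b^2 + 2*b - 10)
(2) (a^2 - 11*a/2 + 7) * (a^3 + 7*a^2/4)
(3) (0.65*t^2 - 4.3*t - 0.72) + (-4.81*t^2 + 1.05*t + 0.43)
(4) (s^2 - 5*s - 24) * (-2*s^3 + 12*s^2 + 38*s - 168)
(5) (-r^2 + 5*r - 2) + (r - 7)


(1) = -b^5 + 3*b^4 - 7*b^3 + 3*b^2 + 44*b + 30
(2) = a^5 - 15*a^4/4 - 21*a^3/8 + 49*a^2/4
(3) = -4.16*t^2 - 3.25*t - 0.29
(4) = -2*s^5 + 22*s^4 + 26*s^3 - 646*s^2 - 72*s + 4032
(5) = -r^2 + 6*r - 9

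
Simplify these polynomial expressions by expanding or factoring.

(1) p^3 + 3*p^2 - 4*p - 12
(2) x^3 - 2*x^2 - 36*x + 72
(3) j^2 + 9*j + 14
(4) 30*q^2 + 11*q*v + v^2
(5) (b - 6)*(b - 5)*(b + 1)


(1) = (p - 2)*(p + 2)*(p + 3)
(2) = (x - 6)*(x - 2)*(x + 6)
(3) = (j + 2)*(j + 7)
(4) = (5*q + v)*(6*q + v)
(5) = b^3 - 10*b^2 + 19*b + 30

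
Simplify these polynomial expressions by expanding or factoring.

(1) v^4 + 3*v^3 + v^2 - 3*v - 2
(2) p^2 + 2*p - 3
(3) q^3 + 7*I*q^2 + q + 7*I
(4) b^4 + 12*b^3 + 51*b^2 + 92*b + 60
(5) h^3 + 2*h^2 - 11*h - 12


(1) = (v - 1)*(v + 1)^2*(v + 2)
(2) = (p - 1)*(p + 3)
(3) = (q - I)*(q + I)*(q + 7*I)
(4) = (b + 2)^2*(b + 3)*(b + 5)
(5) = (h - 3)*(h + 1)*(h + 4)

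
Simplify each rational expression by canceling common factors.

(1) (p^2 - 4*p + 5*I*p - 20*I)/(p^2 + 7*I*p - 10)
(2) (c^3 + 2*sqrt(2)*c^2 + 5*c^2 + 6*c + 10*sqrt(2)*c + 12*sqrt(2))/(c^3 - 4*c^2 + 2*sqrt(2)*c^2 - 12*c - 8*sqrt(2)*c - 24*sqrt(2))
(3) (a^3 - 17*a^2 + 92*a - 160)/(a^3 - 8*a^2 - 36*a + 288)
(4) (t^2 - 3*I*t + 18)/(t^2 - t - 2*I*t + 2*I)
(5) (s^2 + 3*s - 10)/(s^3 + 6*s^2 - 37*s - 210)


(1) = (p - 4)/(p + 2*I)
(2) = (c + 3)/(c - 6)
(3) = (a^2 - 9*a + 20)/(a^2 - 36)
(4) = (t^2 - 3*I*t + 18)/(t^2 + t*(-1 - 2*I) + 2*I)
(5) = (s - 2)/(s^2 + s - 42)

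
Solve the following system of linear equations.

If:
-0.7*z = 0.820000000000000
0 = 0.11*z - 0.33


Then:
No Solution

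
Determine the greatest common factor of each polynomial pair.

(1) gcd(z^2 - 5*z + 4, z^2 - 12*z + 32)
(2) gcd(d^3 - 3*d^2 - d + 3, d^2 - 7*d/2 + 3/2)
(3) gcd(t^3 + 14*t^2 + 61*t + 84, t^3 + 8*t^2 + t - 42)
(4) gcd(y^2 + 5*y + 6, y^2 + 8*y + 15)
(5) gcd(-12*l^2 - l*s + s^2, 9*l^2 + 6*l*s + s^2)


(1) = gcd((z - 4)*(z - 1), (z - 8)*(z - 4)) = z - 4
(2) = gcd((d - 3)*(d - 1)*(d + 1), (d - 3)*(d - 1/2)) = d - 3
(3) = t^2 + 10*t + 21
(4) = y + 3
(5) = gcd((-4*l + s)*(3*l + s), (3*l + s)^2) = 3*l + s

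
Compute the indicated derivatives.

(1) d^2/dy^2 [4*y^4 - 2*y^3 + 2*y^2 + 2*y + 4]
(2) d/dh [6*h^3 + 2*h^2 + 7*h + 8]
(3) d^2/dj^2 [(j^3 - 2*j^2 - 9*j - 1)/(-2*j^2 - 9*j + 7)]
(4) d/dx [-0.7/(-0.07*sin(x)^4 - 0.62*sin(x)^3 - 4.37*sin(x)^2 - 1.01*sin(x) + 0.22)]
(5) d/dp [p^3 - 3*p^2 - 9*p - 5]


(1) = 48*y^2 - 12*y + 4
(2) = 18*h^2 + 4*h + 7
(3) = 190*(-j^3 + 3*j^2 + 3*j + 8)/(8*j^6 + 108*j^5 + 402*j^4 - 27*j^3 - 1407*j^2 + 1323*j - 343)
(4) = (-6.265*sin(x) + 0.049*sin(3*x) + 0.651*cos(2*x) - 1.358)*cos(x)/(0.07*sin(x)^4 + 0.62*sin(x)^3 + 4.37*sin(x)^2 + 1.01*sin(x) - 0.22)^2
(5) = 3*p^2 - 6*p - 9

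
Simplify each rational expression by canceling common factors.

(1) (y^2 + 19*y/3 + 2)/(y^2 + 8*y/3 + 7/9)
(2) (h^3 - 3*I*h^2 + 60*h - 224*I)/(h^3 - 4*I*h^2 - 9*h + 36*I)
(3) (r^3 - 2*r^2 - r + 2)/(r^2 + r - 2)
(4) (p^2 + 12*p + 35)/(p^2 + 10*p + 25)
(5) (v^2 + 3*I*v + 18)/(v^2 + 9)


(1) = (3*y + 18)/(3*y + 7)
(2) = (h^2 + I*h + 56)/(h^2 - 9)
(3) = (r^2 - r - 2)/(r + 2)
(4) = (p + 7)/(p + 5)
(5) = (v + 6*I)/(v + 3*I)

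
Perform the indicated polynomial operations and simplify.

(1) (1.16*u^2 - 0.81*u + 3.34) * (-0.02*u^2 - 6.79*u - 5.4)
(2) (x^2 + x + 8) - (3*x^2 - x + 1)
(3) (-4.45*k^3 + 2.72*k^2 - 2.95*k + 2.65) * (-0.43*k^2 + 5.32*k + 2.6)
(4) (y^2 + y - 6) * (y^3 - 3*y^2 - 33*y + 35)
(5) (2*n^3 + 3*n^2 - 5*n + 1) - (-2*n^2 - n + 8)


(1) = -0.0232*u^4 - 7.8602*u^3 - 0.8309*u^2 - 18.3046*u - 18.036
(2) = -2*x^2 + 2*x + 7
(3) = 1.9135*k^5 - 24.8436*k^4 + 4.1689*k^3 - 9.7615*k^2 + 6.428*k + 6.89
(4) = y^5 - 2*y^4 - 42*y^3 + 20*y^2 + 233*y - 210
(5) = 2*n^3 + 5*n^2 - 4*n - 7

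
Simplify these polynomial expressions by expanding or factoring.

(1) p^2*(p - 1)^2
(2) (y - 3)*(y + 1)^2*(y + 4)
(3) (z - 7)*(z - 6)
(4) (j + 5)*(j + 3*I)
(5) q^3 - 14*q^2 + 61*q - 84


(1) = p^4 - 2*p^3 + p^2
(2) = y^4 + 3*y^3 - 9*y^2 - 23*y - 12
(3) = z^2 - 13*z + 42
(4) = j^2 + 5*j + 3*I*j + 15*I
(5) = (q - 7)*(q - 4)*(q - 3)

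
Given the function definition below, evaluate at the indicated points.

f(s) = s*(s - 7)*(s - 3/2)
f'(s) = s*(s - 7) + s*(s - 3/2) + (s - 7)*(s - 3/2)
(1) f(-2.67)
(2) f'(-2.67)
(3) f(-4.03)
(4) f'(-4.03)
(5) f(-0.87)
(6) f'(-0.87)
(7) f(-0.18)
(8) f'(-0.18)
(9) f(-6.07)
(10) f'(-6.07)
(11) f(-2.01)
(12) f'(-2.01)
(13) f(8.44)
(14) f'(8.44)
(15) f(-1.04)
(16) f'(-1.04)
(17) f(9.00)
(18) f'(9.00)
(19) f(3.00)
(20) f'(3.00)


(1) = -107.66
(2) = 77.28
(3) = -245.81
(4) = 127.73
(5) = -16.23
(6) = 27.56
(7) = -2.17
(8) = 13.66
(9) = -600.57
(10) = 224.22
(11) = -63.57
(12) = 56.79
(13) = 84.35
(14) = 80.72
(15) = -21.24
(16) = 31.42
(17) = 135.00
(18) = 100.50
(19) = -18.00
(20) = -13.50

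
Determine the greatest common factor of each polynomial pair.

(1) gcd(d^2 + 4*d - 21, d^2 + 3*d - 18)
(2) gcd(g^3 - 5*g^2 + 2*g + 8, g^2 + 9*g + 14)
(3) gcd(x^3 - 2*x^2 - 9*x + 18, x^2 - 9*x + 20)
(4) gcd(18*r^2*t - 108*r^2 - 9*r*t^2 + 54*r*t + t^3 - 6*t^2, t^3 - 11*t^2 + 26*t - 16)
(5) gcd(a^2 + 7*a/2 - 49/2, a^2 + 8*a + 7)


(1) = d - 3
(2) = 1
(3) = 1
(4) = gcd((-6*r + t)*(-3*r + t)*(t - 6), (t - 8)*(t - 2)*(t - 1)) = 1
(5) = a + 7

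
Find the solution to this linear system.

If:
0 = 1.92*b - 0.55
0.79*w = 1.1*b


Then:
b = 0.29
w = 0.40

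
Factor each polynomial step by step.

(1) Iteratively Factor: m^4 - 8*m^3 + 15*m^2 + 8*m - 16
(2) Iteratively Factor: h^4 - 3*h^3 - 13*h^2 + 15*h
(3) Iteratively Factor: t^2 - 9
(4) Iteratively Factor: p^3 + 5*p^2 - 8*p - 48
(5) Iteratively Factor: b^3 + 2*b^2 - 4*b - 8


(1) = (m - 4)*(m^3 - 4*m^2 - m + 4) = (m - 4)*(m - 1)*(m^2 - 3*m - 4) = (m - 4)*(m - 1)*(m + 1)*(m - 4)
(2) = (h - 5)*(h^3 + 2*h^2 - 3*h) = (h - 5)*(h - 1)*(h^2 + 3*h) = (h - 5)*(h - 1)*(h + 3)*(h)
(3) = (t - 3)*(t + 3)
(4) = (p - 3)*(p^2 + 8*p + 16) = (p - 3)*(p + 4)*(p + 4)
(5) = (b + 2)*(b^2 - 4) = (b + 2)^2*(b - 2)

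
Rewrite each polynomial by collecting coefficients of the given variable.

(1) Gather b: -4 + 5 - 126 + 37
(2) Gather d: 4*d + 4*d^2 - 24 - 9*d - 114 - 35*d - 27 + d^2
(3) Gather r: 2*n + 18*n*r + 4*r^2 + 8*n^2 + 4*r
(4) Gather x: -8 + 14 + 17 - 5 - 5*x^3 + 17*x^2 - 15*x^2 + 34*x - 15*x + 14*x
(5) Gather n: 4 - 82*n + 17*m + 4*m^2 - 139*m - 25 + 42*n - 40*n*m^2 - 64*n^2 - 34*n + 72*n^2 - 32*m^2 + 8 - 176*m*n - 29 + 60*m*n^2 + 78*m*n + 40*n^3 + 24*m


(1) = -88
(2) = 5*d^2 - 40*d - 165
(3) = 8*n^2 + 2*n + 4*r^2 + r*(18*n + 4)
(4) = -5*x^3 + 2*x^2 + 33*x + 18
(5) = -28*m^2 - 98*m + 40*n^3 + n^2*(60*m + 8) + n*(-40*m^2 - 98*m - 74) - 42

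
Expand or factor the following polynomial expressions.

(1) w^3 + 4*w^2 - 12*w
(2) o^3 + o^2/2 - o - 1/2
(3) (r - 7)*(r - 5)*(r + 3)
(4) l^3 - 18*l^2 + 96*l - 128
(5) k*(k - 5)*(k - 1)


(1) = w*(w - 2)*(w + 6)
(2) = (o - 1)*(o + 1/2)*(o + 1)
(3) = r^3 - 9*r^2 - r + 105
(4) = (l - 8)^2*(l - 2)
(5) = k^3 - 6*k^2 + 5*k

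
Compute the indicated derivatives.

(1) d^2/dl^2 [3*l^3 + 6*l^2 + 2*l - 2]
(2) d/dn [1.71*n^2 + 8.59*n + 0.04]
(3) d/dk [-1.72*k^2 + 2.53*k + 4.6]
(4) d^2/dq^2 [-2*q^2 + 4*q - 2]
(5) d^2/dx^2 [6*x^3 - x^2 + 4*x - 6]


(1) = 18*l + 12
(2) = 3.42*n + 8.59
(3) = 2.53 - 3.44*k
(4) = -4
(5) = 36*x - 2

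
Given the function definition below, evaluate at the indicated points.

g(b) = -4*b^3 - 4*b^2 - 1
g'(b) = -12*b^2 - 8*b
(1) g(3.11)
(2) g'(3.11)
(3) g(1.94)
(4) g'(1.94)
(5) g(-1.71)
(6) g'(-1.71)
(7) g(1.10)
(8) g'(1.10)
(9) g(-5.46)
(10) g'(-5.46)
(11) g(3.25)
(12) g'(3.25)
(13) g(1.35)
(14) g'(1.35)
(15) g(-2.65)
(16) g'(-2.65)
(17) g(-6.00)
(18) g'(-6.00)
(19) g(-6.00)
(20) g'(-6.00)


(1) = -160.01
(2) = -140.95
(3) = -45.26
(4) = -60.68
(5) = 7.30
(6) = -21.41
(7) = -11.16
(8) = -23.32
(9) = 530.84
(10) = -314.06
(11) = -180.56
(12) = -152.75
(13) = -18.13
(14) = -32.67
(15) = 45.35
(16) = -63.07
(17) = 719.00
(18) = -384.00
(19) = 719.00
(20) = -384.00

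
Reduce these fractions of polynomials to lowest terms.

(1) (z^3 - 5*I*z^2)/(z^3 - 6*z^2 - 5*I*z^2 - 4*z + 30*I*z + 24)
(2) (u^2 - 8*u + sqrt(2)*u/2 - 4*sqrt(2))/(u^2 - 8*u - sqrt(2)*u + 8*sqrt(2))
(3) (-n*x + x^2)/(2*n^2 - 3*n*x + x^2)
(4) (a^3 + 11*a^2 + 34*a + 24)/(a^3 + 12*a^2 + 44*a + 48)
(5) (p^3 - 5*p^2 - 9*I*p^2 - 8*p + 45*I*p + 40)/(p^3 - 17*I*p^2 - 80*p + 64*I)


(1) = (z^3 - 5*I*z^2)/(z^3 + z^2*(-6 - 5*I) + z*(-4 + 30*I) + 24)
(2) = (2*u + sqrt(2))/(2*u - 2*sqrt(2))
(3) = x/(-2*n + x)
(4) = (a + 1)/(a + 2)
(5) = (p - 5)/(p - 8*I)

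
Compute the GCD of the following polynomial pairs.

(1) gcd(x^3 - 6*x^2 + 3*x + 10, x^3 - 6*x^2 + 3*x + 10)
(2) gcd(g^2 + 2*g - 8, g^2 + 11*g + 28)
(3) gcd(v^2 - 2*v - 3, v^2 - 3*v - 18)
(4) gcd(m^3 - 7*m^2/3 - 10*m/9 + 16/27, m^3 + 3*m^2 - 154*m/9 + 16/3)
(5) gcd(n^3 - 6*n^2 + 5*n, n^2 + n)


(1) = gcd((x - 5)*(x - 2)*(x + 1), (x - 5)*(x - 2)*(x + 1)) = x^3 - 6*x^2 + 3*x + 10
(2) = g + 4
(3) = gcd((v - 3)*(v + 1), (v - 6)*(v + 3)) = 1
(4) = m^2 - 3*m + 8/9
(5) = gcd(n*(n - 5)*(n - 1), n*(n + 1)) = n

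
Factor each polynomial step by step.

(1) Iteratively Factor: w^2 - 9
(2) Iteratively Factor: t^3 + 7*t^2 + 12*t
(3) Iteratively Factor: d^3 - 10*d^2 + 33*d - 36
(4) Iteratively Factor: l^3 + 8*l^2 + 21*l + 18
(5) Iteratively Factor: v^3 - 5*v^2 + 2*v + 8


(1) = (w + 3)*(w - 3)
(2) = (t + 3)*(t^2 + 4*t) = t*(t + 3)*(t + 4)
(3) = (d - 3)*(d^2 - 7*d + 12) = (d - 4)*(d - 3)*(d - 3)
(4) = (l + 2)*(l^2 + 6*l + 9) = (l + 2)*(l + 3)*(l + 3)
(5) = (v + 1)*(v^2 - 6*v + 8) = (v - 2)*(v + 1)*(v - 4)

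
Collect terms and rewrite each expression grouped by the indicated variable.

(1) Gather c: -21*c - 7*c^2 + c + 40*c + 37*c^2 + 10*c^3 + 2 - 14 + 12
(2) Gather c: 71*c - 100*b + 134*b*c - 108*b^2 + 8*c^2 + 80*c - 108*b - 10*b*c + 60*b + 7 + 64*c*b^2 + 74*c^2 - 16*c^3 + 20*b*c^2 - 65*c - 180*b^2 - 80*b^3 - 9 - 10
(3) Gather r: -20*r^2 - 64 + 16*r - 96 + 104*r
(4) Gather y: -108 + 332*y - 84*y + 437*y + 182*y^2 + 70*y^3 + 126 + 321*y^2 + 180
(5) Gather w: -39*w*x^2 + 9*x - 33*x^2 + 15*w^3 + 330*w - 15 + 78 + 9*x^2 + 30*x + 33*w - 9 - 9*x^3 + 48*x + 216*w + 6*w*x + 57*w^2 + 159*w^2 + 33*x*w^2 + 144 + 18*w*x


(1) = 10*c^3 + 30*c^2 + 20*c
(2) = -80*b^3 - 288*b^2 - 148*b - 16*c^3 + c^2*(20*b + 82) + c*(64*b^2 + 124*b + 86) - 12
(3) = -20*r^2 + 120*r - 160
(4) = 70*y^3 + 503*y^2 + 685*y + 198
(5) = 15*w^3 + w^2*(33*x + 216) + w*(-39*x^2 + 24*x + 579) - 9*x^3 - 24*x^2 + 87*x + 198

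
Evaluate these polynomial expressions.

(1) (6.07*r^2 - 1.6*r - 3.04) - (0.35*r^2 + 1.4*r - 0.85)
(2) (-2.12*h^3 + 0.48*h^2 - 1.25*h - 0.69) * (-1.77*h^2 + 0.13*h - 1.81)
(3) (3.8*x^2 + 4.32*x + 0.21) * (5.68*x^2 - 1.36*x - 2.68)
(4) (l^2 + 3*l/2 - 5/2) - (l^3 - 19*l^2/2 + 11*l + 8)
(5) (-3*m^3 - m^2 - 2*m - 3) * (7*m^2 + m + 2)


(1) = 5.72*r^2 - 3.0*r - 2.19
(2) = 3.7524*h^5 - 1.1252*h^4 + 6.1121*h^3 + 0.19*h^2 + 2.1728*h + 1.2489
(3) = 21.584*x^4 + 19.3696*x^3 - 14.8664*x^2 - 11.8632*x - 0.5628
(4) = -l^3 + 21*l^2/2 - 19*l/2 - 21/2
(5) = -21*m^5 - 10*m^4 - 21*m^3 - 25*m^2 - 7*m - 6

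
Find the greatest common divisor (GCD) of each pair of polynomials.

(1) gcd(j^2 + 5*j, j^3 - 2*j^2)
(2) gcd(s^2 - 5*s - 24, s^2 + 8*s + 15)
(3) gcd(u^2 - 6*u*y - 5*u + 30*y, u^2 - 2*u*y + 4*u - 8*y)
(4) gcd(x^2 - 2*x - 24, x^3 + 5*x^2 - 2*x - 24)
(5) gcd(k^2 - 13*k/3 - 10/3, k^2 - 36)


(1) = gcd(j*(j + 5), j^2*(j - 2)) = j
(2) = gcd((s - 8)*(s + 3), (s + 3)*(s + 5)) = s + 3
(3) = gcd((u - 5)*(u - 6*y), (u + 4)*(u - 2*y)) = 1
(4) = gcd((x - 6)*(x + 4), (x - 2)*(x + 3)*(x + 4)) = x + 4
(5) = gcd((k - 5)*(k + 2/3), (k - 6)*(k + 6)) = 1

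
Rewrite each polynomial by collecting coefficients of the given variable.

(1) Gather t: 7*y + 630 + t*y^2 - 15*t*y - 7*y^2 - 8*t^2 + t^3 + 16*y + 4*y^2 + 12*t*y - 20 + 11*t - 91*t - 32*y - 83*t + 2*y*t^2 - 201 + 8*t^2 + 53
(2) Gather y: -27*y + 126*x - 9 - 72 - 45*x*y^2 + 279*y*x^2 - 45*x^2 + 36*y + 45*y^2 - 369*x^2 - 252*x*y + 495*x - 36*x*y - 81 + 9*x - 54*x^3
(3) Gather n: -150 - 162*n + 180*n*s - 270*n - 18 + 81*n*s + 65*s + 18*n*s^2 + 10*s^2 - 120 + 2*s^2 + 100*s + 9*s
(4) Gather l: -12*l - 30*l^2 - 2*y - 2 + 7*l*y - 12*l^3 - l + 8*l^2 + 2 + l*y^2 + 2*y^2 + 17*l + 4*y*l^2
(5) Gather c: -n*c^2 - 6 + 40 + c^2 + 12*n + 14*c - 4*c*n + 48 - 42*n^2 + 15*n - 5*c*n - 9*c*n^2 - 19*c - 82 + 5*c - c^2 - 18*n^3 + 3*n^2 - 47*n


(1) = t^3 + 2*t^2*y + t*(y^2 - 3*y - 163) - 3*y^2 - 9*y + 462
(2) = -54*x^3 - 414*x^2 + 630*x + y^2*(45 - 45*x) + y*(279*x^2 - 288*x + 9) - 162
(3) = n*(18*s^2 + 261*s - 432) + 12*s^2 + 174*s - 288
(4) = -12*l^3 + l^2*(4*y - 22) + l*(y^2 + 7*y + 4) + 2*y^2 - 2*y
(5) = -c^2*n + c*(-9*n^2 - 9*n) - 18*n^3 - 39*n^2 - 20*n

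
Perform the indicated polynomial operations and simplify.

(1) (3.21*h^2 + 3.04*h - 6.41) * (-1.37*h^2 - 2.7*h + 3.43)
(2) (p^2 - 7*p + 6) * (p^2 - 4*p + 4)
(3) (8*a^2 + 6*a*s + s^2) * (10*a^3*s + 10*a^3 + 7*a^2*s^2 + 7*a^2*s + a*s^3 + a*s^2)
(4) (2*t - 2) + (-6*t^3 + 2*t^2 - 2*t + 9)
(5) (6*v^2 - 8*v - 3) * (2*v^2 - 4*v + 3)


(1) = -4.3977*h^4 - 12.8318*h^3 + 11.584*h^2 + 27.7342*h - 21.9863
(2) = p^4 - 11*p^3 + 38*p^2 - 52*p + 24
(3) = 80*a^5*s + 80*a^5 + 116*a^4*s^2 + 116*a^4*s + 60*a^3*s^3 + 60*a^3*s^2 + 13*a^2*s^4 + 13*a^2*s^3 + a*s^5 + a*s^4
(4) = -6*t^3 + 2*t^2 + 7
(5) = 12*v^4 - 40*v^3 + 44*v^2 - 12*v - 9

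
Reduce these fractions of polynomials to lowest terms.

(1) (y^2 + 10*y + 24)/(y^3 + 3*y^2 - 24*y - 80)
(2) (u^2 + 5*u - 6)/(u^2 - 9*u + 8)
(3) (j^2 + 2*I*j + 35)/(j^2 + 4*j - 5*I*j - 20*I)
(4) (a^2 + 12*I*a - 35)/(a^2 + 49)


(1) = (y + 6)/(y^2 - y - 20)
(2) = (u + 6)/(u - 8)
(3) = (j + 7*I)/(j + 4)
(4) = (a + 5*I)/(a - 7*I)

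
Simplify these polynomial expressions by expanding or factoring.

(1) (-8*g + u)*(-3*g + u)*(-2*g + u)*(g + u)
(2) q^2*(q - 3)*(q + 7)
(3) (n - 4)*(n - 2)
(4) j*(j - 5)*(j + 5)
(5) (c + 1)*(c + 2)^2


(1) = -48*g^4 - 2*g^3*u + 33*g^2*u^2 - 12*g*u^3 + u^4
(2) = q^4 + 4*q^3 - 21*q^2
(3) = n^2 - 6*n + 8
(4) = j^3 - 25*j
(5) = c^3 + 5*c^2 + 8*c + 4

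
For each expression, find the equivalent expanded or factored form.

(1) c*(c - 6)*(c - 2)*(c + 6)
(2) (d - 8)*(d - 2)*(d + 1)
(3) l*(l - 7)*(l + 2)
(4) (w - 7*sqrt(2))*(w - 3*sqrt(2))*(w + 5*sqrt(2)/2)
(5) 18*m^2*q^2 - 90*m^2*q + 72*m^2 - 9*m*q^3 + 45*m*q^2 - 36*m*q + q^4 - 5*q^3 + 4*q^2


(1) = c^4 - 2*c^3 - 36*c^2 + 72*c
(2) = d^3 - 9*d^2 + 6*d + 16
(3) = l^3 - 5*l^2 - 14*l
(4) = w^3 - 15*sqrt(2)*w^2/2 - 8*w + 105*sqrt(2)
(5) = (-6*m + q)*(-3*m + q)*(q - 4)*(q - 1)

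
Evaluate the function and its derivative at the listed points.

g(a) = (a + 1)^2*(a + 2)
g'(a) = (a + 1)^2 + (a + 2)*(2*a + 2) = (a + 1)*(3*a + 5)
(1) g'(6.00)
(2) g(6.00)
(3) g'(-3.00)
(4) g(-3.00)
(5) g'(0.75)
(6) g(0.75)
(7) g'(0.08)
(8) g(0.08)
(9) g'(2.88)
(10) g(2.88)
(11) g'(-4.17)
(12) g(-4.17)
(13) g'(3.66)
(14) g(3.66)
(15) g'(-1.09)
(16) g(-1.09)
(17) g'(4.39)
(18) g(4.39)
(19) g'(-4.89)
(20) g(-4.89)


(1) = 161.00
(2) = 392.00
(3) = 8.00
(4) = -4.00
(5) = 12.69
(6) = 8.42
(7) = 5.66
(8) = 2.43
(9) = 52.92
(10) = 73.47
(11) = 23.81
(12) = -21.81
(13) = 74.47
(14) = 122.91
(15) = -0.16
(16) = 0.01
(17) = 97.94
(18) = 185.64
(19) = 37.62
(20) = -43.73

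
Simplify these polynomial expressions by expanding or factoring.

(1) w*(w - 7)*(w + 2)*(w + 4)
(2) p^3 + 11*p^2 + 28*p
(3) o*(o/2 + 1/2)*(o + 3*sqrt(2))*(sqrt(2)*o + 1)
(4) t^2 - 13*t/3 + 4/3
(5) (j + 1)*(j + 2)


(1) = w^4 - w^3 - 34*w^2 - 56*w
(2) = p*(p + 4)*(p + 7)
(3) = sqrt(2)*o^4/2 + sqrt(2)*o^3/2 + 7*o^3/2 + 3*sqrt(2)*o^2/2 + 7*o^2/2 + 3*sqrt(2)*o/2
(4) = (t - 4)*(t - 1/3)
(5) = j^2 + 3*j + 2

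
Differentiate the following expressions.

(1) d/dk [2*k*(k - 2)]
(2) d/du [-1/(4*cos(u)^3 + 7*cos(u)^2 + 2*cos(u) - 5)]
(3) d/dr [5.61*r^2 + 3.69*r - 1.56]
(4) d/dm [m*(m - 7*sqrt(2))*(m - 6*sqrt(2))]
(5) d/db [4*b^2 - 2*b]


(1) = 4*k - 4
(2) = 2*(6*sin(u)^2 - 7*cos(u) - 7)*sin(u)/(4*cos(u)^3 + 7*cos(u)^2 + 2*cos(u) - 5)^2
(3) = 11.22*r + 3.69
(4) = 3*m^2 - 26*sqrt(2)*m + 84
(5) = 8*b - 2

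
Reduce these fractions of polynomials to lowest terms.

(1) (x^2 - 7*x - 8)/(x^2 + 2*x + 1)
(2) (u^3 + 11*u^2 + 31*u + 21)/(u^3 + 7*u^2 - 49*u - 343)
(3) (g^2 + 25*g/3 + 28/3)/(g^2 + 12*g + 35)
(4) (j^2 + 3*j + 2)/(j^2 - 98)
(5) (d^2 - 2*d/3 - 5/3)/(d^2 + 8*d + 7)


(1) = (x - 8)/(x + 1)
(2) = (u^2 + 4*u + 3)/(u^2 - 49)
(3) = (3*g + 4)/(3*g + 15)
(4) = (j^2 + 3*j + 2)/(j^2 - 98)
(5) = (3*d - 5)/(3*d + 21)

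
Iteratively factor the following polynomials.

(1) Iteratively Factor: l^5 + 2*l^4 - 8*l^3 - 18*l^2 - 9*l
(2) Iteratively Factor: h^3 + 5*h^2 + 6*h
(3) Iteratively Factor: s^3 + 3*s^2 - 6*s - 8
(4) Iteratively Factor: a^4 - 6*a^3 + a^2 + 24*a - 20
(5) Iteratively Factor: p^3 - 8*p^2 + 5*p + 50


(1) = (l - 3)*(l^4 + 5*l^3 + 7*l^2 + 3*l) = (l - 3)*(l + 1)*(l^3 + 4*l^2 + 3*l) = (l - 3)*(l + 1)*(l + 3)*(l^2 + l) = (l - 3)*(l + 1)^2*(l + 3)*(l)
(2) = (h)*(h^2 + 5*h + 6) = h*(h + 2)*(h + 3)
(3) = (s + 4)*(s^2 - s - 2) = (s + 1)*(s + 4)*(s - 2)
(4) = (a + 2)*(a^3 - 8*a^2 + 17*a - 10) = (a - 1)*(a + 2)*(a^2 - 7*a + 10) = (a - 2)*(a - 1)*(a + 2)*(a - 5)
(5) = (p - 5)*(p^2 - 3*p - 10) = (p - 5)*(p + 2)*(p - 5)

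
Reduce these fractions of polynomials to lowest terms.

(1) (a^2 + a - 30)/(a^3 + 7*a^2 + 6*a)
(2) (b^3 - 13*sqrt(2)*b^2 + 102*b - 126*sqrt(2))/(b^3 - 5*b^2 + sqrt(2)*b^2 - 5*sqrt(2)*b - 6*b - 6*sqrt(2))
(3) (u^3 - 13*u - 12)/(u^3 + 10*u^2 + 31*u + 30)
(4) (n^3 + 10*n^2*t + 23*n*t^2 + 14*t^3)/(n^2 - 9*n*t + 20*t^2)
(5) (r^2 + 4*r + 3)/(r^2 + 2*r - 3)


(1) = (a - 5)/(a^2 + a)
(2) = (b^3 - 13*sqrt(2)*b^2 + 102*b - 126*sqrt(2))/(b^3 + b^2*(-5 + sqrt(2)) + b*(-5*sqrt(2) - 6) - 6*sqrt(2))
(3) = (u^2 - 3*u - 4)/(u^2 + 7*u + 10)
(4) = (n^3 + 10*n^2*t + 23*n*t^2 + 14*t^3)/(n^2 - 9*n*t + 20*t^2)
(5) = (r + 1)/(r - 1)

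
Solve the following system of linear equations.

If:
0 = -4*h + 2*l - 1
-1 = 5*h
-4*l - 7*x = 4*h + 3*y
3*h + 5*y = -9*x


Then:
h = -1/5
l = 1/10
x = 1/40
y = 3/40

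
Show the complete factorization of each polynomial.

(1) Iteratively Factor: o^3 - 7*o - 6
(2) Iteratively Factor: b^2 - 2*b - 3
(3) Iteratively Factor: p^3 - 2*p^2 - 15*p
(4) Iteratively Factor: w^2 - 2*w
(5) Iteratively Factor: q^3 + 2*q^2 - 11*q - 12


(1) = (o + 2)*(o^2 - 2*o - 3) = (o + 1)*(o + 2)*(o - 3)
(2) = (b + 1)*(b - 3)
(3) = (p + 3)*(p^2 - 5*p) = (p - 5)*(p + 3)*(p)
(4) = (w - 2)*(w)
(5) = (q + 1)*(q^2 + q - 12) = (q - 3)*(q + 1)*(q + 4)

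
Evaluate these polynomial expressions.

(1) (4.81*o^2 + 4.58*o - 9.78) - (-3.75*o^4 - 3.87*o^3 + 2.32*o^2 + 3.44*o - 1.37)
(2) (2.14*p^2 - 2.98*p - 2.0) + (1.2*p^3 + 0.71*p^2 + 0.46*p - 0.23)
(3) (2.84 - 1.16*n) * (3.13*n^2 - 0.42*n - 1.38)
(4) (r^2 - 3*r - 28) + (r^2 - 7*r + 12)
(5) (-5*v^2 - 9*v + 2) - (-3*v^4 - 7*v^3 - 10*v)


(1) = 3.75*o^4 + 3.87*o^3 + 2.49*o^2 + 1.14*o - 8.41
(2) = 1.2*p^3 + 2.85*p^2 - 2.52*p - 2.23
(3) = -3.6308*n^3 + 9.3764*n^2 + 0.408*n - 3.9192
(4) = 2*r^2 - 10*r - 16
(5) = 3*v^4 + 7*v^3 - 5*v^2 + v + 2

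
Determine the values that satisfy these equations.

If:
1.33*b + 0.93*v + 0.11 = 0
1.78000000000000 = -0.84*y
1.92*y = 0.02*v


Then:
b = 142.16
v = -203.43
y = -2.12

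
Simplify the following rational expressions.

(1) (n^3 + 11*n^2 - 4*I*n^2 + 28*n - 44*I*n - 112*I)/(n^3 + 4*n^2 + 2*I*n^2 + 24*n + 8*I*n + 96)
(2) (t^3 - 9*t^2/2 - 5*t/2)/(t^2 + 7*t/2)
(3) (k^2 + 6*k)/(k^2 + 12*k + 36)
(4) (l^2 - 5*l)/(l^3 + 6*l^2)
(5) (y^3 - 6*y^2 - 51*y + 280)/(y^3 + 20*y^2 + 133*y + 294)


(1) = (n + 7)/(n + 6*I)
(2) = (2*t^2 - 9*t - 5)/(2*t + 7)
(3) = k/(k + 6)
(4) = (l - 5)/(l^2 + 6*l)
(5) = (y^2 - 13*y + 40)/(y^2 + 13*y + 42)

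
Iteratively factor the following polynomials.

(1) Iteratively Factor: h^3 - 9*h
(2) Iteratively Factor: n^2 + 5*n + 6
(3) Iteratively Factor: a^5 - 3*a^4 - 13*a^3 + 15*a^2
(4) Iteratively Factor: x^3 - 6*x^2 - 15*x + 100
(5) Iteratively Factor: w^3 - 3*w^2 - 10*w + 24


(1) = (h - 3)*(h^2 + 3*h) = (h - 3)*(h + 3)*(h)
(2) = (n + 2)*(n + 3)
(3) = (a)*(a^4 - 3*a^3 - 13*a^2 + 15*a) = a^2*(a^3 - 3*a^2 - 13*a + 15) = a^2*(a + 3)*(a^2 - 6*a + 5) = a^2*(a - 1)*(a + 3)*(a - 5)
(4) = (x - 5)*(x^2 - x - 20) = (x - 5)*(x + 4)*(x - 5)
(5) = (w - 4)*(w^2 + w - 6) = (w - 4)*(w + 3)*(w - 2)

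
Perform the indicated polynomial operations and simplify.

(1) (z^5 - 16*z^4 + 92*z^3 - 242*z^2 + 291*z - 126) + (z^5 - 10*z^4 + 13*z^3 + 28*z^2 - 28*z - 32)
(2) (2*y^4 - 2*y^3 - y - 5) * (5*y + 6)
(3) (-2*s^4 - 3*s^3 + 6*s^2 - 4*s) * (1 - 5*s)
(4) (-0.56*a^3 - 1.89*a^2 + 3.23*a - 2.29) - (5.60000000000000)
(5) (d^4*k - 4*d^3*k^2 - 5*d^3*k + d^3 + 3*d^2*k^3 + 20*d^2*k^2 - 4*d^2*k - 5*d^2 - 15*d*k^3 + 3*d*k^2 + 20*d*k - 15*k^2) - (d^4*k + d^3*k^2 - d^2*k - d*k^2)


(1) = 2*z^5 - 26*z^4 + 105*z^3 - 214*z^2 + 263*z - 158
(2) = 10*y^5 + 2*y^4 - 12*y^3 - 5*y^2 - 31*y - 30
(3) = 10*s^5 + 13*s^4 - 33*s^3 + 26*s^2 - 4*s
(4) = -0.56*a^3 - 1.89*a^2 + 3.23*a - 7.89
(5) = -5*d^3*k^2 - 5*d^3*k + d^3 + 3*d^2*k^3 + 20*d^2*k^2 - 3*d^2*k - 5*d^2 - 15*d*k^3 + 4*d*k^2 + 20*d*k - 15*k^2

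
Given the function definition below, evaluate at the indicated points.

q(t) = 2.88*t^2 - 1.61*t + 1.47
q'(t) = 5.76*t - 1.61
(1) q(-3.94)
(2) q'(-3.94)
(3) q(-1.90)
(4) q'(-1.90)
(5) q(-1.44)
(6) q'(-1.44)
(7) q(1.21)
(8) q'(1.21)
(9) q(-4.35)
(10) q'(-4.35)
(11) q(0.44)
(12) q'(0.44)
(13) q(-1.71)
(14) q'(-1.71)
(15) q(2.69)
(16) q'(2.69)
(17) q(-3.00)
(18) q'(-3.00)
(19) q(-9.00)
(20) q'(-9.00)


(1) = 52.52
(2) = -24.30
(3) = 14.93
(4) = -12.55
(5) = 9.76
(6) = -9.90
(7) = 3.74
(8) = 5.36
(9) = 62.97
(10) = -26.67
(11) = 1.32
(12) = 0.92
(13) = 12.64
(14) = -11.46
(15) = 17.98
(16) = 13.88
(17) = 32.22
(18) = -18.89
(19) = 249.24
(20) = -53.45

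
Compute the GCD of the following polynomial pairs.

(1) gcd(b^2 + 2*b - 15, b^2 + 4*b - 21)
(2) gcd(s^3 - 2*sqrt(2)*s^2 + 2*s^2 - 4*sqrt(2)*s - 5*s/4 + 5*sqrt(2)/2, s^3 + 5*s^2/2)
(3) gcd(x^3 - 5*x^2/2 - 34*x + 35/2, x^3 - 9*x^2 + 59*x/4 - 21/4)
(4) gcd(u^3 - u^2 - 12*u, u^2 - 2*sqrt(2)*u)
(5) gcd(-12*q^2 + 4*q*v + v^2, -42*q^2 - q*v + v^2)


(1) = b - 3
(2) = gcd((s - 1/2)*(s + 5/2)*(s - 2*sqrt(2)), s^2*(s + 5/2)) = s + 5/2
(3) = gcd((x - 7)*(x - 1/2)*(x + 5), (x - 7)*(x - 3/2)*(x - 1/2)) = x^2 - 15*x/2 + 7/2
(4) = u
(5) = 6*q + v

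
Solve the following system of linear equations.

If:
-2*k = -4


Then:
k = 2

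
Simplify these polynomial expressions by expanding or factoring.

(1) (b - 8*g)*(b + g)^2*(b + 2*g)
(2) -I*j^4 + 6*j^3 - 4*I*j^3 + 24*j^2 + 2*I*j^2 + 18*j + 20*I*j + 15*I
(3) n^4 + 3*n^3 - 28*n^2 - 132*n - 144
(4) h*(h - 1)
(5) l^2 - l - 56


(1) = b^4 - 4*b^3*g - 27*b^2*g^2 - 38*b*g^3 - 16*g^4
(2) = (j + 3)*(j + I)*(j + 5*I)*(-I*j - I)
(3) = (n - 6)*(n + 2)*(n + 3)*(n + 4)
(4) = h^2 - h
(5) = (l - 8)*(l + 7)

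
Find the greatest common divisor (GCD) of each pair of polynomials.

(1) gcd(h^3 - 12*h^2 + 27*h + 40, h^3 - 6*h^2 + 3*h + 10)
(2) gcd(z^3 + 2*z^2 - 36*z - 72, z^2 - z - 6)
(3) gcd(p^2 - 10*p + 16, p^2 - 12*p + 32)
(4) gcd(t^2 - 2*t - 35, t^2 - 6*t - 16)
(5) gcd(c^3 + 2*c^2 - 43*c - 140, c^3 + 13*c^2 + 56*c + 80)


(1) = h^2 - 4*h - 5
(2) = z + 2
(3) = gcd((p - 8)*(p - 2), (p - 8)*(p - 4)) = p - 8
(4) = gcd((t - 7)*(t + 5), (t - 8)*(t + 2)) = 1
(5) = c^2 + 9*c + 20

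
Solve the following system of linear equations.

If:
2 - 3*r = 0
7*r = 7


Then:
No Solution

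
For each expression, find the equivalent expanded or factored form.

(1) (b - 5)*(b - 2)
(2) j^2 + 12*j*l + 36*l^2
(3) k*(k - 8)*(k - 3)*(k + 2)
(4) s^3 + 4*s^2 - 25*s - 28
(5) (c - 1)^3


(1) = b^2 - 7*b + 10
(2) = (j + 6*l)^2
(3) = k^4 - 9*k^3 + 2*k^2 + 48*k
(4) = (s - 4)*(s + 1)*(s + 7)
(5) = c^3 - 3*c^2 + 3*c - 1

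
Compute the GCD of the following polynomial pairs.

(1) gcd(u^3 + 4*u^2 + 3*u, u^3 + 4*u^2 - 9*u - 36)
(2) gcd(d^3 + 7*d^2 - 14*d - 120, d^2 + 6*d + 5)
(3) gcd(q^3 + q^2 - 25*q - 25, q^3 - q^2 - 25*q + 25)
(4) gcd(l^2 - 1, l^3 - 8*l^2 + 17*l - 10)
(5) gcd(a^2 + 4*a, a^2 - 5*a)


(1) = gcd(u*(u + 1)*(u + 3), (u - 3)*(u + 3)*(u + 4)) = u + 3
(2) = gcd((d - 4)*(d + 5)*(d + 6), (d + 1)*(d + 5)) = d + 5
(3) = gcd((q - 5)*(q + 1)*(q + 5), (q - 5)*(q - 1)*(q + 5)) = q^2 - 25
(4) = l - 1
(5) = gcd(a*(a + 4), a*(a - 5)) = a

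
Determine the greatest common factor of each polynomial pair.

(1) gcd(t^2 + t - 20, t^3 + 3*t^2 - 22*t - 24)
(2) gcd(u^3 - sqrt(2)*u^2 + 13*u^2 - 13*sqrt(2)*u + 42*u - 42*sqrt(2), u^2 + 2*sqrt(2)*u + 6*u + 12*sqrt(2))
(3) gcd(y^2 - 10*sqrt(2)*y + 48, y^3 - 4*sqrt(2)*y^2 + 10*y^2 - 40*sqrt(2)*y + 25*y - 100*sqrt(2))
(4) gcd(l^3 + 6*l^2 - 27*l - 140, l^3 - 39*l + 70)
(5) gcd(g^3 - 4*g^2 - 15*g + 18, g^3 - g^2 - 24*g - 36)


(1) = t - 4
(2) = u + 6
(3) = gcd((y - 6*sqrt(2))*(y - 4*sqrt(2)), (y + 5)^2*(y - 4*sqrt(2))) = y - 4*sqrt(2)
(4) = l^2 + 2*l - 35
(5) = g^2 - 3*g - 18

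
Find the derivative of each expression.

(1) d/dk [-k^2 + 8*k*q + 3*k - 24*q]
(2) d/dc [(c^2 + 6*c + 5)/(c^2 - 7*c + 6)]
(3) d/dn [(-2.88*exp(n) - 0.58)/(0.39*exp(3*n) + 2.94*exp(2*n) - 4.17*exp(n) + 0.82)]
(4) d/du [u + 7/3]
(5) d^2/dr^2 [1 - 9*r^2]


(1) = -2*k + 8*q + 3
(2) = (-13*c^2 + 2*c + 71)/(c^4 - 14*c^3 + 61*c^2 - 84*c + 36)
(3) = (2.2464*exp(3*n) + 9.1458*exp(2*n) + 3.4104*exp(n) - 4.7802)*exp(n)/(0.1521*exp(6*n) + 2.2932*exp(5*n) + 5.391*exp(4*n) - 23.88*exp(3*n) + 22.2105*exp(2*n) - 6.8388*exp(n) + 0.6724)
(4) = 1
(5) = -18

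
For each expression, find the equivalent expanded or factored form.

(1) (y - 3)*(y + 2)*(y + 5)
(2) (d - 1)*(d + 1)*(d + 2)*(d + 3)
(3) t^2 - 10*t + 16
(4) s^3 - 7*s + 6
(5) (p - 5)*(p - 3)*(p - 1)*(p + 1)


(1) = y^3 + 4*y^2 - 11*y - 30
(2) = d^4 + 5*d^3 + 5*d^2 - 5*d - 6
(3) = (t - 8)*(t - 2)
(4) = (s - 2)*(s - 1)*(s + 3)
(5) = p^4 - 8*p^3 + 14*p^2 + 8*p - 15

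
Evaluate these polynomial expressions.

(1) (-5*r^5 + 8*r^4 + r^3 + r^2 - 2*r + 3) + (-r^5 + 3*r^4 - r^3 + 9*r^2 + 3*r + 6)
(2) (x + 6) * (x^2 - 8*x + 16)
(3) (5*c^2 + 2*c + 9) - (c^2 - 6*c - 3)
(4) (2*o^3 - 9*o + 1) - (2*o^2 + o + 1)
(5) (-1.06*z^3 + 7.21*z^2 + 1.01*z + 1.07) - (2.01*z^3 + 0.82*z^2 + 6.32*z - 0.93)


(1) = -6*r^5 + 11*r^4 + 10*r^2 + r + 9
(2) = x^3 - 2*x^2 - 32*x + 96
(3) = 4*c^2 + 8*c + 12
(4) = 2*o^3 - 2*o^2 - 10*o
(5) = -3.07*z^3 + 6.39*z^2 - 5.31*z + 2.0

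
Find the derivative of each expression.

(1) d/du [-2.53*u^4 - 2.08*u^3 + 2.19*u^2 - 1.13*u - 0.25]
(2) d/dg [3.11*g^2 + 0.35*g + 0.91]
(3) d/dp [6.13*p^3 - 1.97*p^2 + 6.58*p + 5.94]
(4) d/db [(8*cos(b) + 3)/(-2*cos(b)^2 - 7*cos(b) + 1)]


(1) = -10.12*u^3 - 6.24*u^2 + 4.38*u - 1.13
(2) = 6.22*g + 0.35
(3) = 18.39*p^2 - 3.94*p + 6.58
(4) = (16*sin(b)^2 - 12*cos(b) - 45)*sin(b)/(7*cos(b) + cos(2*b))^2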